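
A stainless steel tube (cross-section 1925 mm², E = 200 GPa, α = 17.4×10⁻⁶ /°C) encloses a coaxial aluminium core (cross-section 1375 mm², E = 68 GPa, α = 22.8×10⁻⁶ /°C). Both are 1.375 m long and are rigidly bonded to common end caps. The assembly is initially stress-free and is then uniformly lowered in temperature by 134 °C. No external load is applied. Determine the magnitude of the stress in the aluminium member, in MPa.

σ ≈ 39.6 MPa (tensile)

Equilibrium of a rigid end plate with no external load gives equal and opposite internal forces ±P in the two members. Since α_{aluminium} > α_{stainless steel}, cooling drives the aluminium into tension and the stainless steel into compression.
Setting the final lengths equal and cancelling L: (α₁ − α₂)ΔT = P/(A₁E₁) + P/(A₂E₂).
|α₁ − α₂|·ΔT = 5.4×10⁻⁶ × 134 = 0.0007236.
1/(A₁E₁) + 1/(A₂E₂) = 1/(1925×200×10³) + 1/(1375×68×10³) = 1.329×10⁻⁸ N⁻¹.
So P = 0.0007236 / 1.329×10⁻⁸ = 54.44 kN.
σ_{aluminium} = P/A₂ = 54440/1375 = 39.59 MPa, tensile.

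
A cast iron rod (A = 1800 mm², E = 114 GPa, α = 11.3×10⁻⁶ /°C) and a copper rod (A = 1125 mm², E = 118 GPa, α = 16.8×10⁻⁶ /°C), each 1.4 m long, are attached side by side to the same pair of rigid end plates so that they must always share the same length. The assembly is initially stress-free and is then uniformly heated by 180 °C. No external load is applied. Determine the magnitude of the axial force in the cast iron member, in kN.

Equilibrium of a rigid end plate with no external load gives equal and opposite internal forces ±P in the two members. Since α_{copper} > α_{cast iron}, heating drives the copper into compression and the cast iron into tension.
Equating the net (thermal + elastic) strains gives |α₁ − α₂|·ΔT = P·[1/(A₁E₁) + 1/(A₂E₂)].
|α₁ − α₂|·ΔT = 5.5×10⁻⁶ × 180 = 0.00099.
1/(A₁E₁) + 1/(A₂E₂) = 1/(1800×114×10³) + 1/(1125×118×10³) = 1.241×10⁻⁸ N⁻¹.
P = 0.00099 / 1.241×10⁻⁸ = 79800 N = 79.8 kN.

P ≈ 79.8 kN (tensile in the cast iron)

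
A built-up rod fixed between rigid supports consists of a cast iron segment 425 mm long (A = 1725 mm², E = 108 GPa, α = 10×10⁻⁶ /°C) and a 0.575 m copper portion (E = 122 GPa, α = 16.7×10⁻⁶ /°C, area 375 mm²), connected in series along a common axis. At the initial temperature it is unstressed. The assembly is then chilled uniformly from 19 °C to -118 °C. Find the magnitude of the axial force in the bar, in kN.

If the supports were absent, the total length change would be Σ αᵢΔT Lᵢ = 10×10⁻⁶×137×425 + 16.7×10⁻⁶×137×575 = 1.898 mm.
Since the ends are fixed, an axial force P builds up, equal in every segment, with P · Σ Lᵢ/(AᵢEᵢ) = δ_free.
The series flexibility is Σ Lᵢ/(AᵢEᵢ) = 425/(1725×108×10³) + 575/(375×122×10³) = 1.485×10⁻⁵ mm/N.
So P = 1.898 / 1.485×10⁻⁵ = 127.8 kN, tensile.

P ≈ 128 kN (tensile)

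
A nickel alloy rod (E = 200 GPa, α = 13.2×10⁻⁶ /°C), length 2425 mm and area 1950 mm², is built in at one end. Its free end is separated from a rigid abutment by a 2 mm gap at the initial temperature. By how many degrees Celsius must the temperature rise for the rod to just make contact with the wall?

Contact occurs when the free expansion equals the gap: αΔT L = 2 mm.
ΔT = 2 / (13.2×10⁻⁶ × 2425) = 62.48 °C.

ΔT ≈ 62.5 °C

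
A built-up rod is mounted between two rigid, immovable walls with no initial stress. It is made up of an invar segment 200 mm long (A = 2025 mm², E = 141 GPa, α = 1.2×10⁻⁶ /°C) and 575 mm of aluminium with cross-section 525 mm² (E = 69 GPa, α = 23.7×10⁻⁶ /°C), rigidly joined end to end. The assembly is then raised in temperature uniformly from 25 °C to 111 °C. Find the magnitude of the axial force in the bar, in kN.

With the walls removed the bar would change length by δ_free = Σ αᵢΔT Lᵢ = 1.2×10⁻⁶×86×200 + 23.7×10⁻⁶×86×575 = 1.193 mm.
The walls prevent any net length change, so an axial force P (same in every segment) develops. Compatibility: P · Σ Lᵢ/(AᵢEᵢ) = δ_free.
The series flexibility is Σ Lᵢ/(AᵢEᵢ) = 200/(2025×141×10³) + 575/(525×69×10³) = 1.657×10⁻⁵ mm/N.
Hence P = δ_free / Σ(L/AE) = 1.193/1.657×10⁻⁵ = 71.96 kN (compressive).

P ≈ 72 kN (compressive)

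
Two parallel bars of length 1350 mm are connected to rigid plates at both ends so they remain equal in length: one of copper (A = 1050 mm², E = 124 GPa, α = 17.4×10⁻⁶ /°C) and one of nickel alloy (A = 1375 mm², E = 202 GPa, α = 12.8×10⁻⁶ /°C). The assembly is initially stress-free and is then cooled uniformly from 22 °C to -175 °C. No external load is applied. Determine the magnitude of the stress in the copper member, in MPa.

The copper has the larger α, so on cooling it would change length more than the nickel alloy if both were free. The rigid plates force a common final length, so the copper is put into tension and the nickel alloy into compression, with equal and opposite forces P (no external load).
Setting the final lengths equal and cancelling L: (α₁ − α₂)ΔT = P/(A₁E₁) + P/(A₂E₂).
|α₁ − α₂|·ΔT = 4.6×10⁻⁶ × 197 = 0.0009062.
1/(A₁E₁) + 1/(A₂E₂) = 1/(1050×124×10³) + 1/(1375×202×10³) = 1.128×10⁻⁸ N⁻¹.
So P = 0.0009062 / 1.128×10⁻⁸ = 80.33 kN.
σ_{copper} = P/A₁ = 80330/1050 = 76.51 MPa, tensile.

σ ≈ 76.5 MPa (tensile)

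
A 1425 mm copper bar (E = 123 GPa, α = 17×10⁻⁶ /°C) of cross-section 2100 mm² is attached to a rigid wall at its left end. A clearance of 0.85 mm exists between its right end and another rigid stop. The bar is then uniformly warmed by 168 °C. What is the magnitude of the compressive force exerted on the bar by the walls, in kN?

P ≈ 584 kN

If the wall were absent the bar would grow by αΔT L = 17×10⁻⁶ × 168 × 1425 = 4.07 mm.
This exceeds the 0.85 mm gap, so the wall pushes back. The portion of expansion that must be recovered elastically is δ_free − gap = 4.07 − 0.85 = 3.22 mm.
So σ = E(δ_free − g)/L = 123×10³ × 3.22/1425 = 277.9 MPa.
Force on the wall = σA = 277.9 × 2100 mm² = 583.6 kN.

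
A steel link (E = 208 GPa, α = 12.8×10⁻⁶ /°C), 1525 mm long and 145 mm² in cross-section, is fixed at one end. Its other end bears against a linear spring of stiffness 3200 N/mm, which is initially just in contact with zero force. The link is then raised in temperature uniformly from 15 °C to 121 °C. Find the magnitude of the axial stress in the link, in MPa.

Free thermal expansion: δ_free = αΔT L = 12.8×10⁻⁶ × 106 × 1525 = 2.069 mm.
Let P be the compressive force at the spring. The link shortens elastically by PL/(AE) and the spring compresses by P/k; together these equal δ_free.
P [ L/(AE) + 1/k ] = δ_free → P [ 1525/(145×208×10³) + 1/(3200) ] = 2.069.
P = 2.069 / 0.0003631 = 5699 N.
σ = P/A = 5699/145 = 39.3 MPa.

σ ≈ 39.3 MPa (compressive)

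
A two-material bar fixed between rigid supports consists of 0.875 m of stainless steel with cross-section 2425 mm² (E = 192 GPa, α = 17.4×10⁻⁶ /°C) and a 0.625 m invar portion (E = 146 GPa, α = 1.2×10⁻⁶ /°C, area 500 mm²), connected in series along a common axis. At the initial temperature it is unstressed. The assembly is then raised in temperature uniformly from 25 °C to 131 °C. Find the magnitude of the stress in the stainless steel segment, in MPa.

σ ≈ 66.9 MPa (compressive)

If the supports were absent, the total length change would be Σ αᵢΔT Lᵢ = 17.4×10⁻⁶×106×875 + 1.2×10⁻⁶×106×625 = 1.693 mm.
Since the ends are fixed, an axial force P builds up, equal in every segment, with P · Σ Lᵢ/(AᵢEᵢ) = δ_free.
Σ Lᵢ/(AᵢEᵢ) = 875/(2425×192×10³) + 625/(500×146×10³) = 1.044×10⁻⁵ mm/N.
Hence P = δ_free / Σ(L/AE) = 1.693/1.044×10⁻⁵ = 162.2 kN (compressive).
σ_{stainless steel} = P / A = 162200 / 2425 = 66.88 MPa.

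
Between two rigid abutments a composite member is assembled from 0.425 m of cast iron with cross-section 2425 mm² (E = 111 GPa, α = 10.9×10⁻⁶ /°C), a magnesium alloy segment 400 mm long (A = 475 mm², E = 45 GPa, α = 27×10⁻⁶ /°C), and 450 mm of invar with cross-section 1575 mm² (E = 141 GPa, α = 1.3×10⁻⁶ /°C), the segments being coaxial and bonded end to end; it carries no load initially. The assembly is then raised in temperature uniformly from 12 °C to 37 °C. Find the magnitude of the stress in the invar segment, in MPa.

With the walls removed the bar would change length by δ_free = Σ αᵢΔT Lᵢ = 10.9×10⁻⁶×25×425 + 27×10⁻⁶×25×400 + 1.3×10⁻⁶×25×450 = 0.4004 mm.
The walls prevent any net length change, so an axial force P (same in every segment) develops. Compatibility: P · Σ Lᵢ/(AᵢEᵢ) = δ_free.
Σ Lᵢ/(AᵢEᵢ) = 425/(2425×111×10³) + 400/(475×45×10³) + 450/(1575×141×10³) = 2.232×10⁻⁵ mm/N.
Hence P = δ_free / Σ(L/AE) = 0.4004/2.232×10⁻⁵ = 17.94 kN (compressive).
σ_{invar} = P / A = 17940 / 1575 = 11.39 MPa.

σ ≈ 11.4 MPa (compressive)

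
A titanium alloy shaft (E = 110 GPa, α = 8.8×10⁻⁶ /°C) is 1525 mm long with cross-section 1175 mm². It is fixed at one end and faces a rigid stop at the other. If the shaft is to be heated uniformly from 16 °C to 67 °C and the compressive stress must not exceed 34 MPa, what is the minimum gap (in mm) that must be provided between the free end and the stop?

g ≈ 0.213 mm

With no wall the shaft would lengthen by αΔT L = 8.8×10⁻⁶ × 51 × 1525 = 0.6844 mm.
A stress of 34 MPa corresponds to the wall pushing the shaft back by σL/E = 34×1525/(110×10³) = 0.4714 mm.
So the gap has to take up the difference, g_min = δ_free − σL/E = 0.6844 − 0.4714 = 0.2131 mm.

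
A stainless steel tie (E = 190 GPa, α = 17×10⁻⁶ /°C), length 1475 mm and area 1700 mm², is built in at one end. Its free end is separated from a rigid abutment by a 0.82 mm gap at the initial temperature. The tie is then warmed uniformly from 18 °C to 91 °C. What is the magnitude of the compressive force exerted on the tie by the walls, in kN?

P ≈ 221 kN

Free thermal elongation = αΔT L = 17×10⁻⁶ × 73 × 1475 = 1.83 mm.
After closing the 0.82 mm clearance, 1.83 − 0.82 = 1.01 mm of expansion remains to be suppressed by the wall.
So σ = E(δ_free − g)/L = 190×10³ × 1.01/1475 = 130.2 MPa.
P = σA = 130.2 × 1700 = 221.3 kN.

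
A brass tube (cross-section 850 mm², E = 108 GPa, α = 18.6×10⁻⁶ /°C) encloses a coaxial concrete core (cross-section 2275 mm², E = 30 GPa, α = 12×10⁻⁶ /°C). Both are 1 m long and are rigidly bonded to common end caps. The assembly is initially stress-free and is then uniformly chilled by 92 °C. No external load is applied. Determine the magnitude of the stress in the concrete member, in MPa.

Equilibrium of a rigid end plate with no external load gives equal and opposite internal forces ±P in the two members. Since α_{brass} > α_{concrete}, cooling drives the brass into tension and the concrete into compression.
Setting the final lengths equal and cancelling L: (α₁ − α₂)ΔT = P/(A₁E₁) + P/(A₂E₂).
|α₁ − α₂|·ΔT = 6.6×10⁻⁶ × 92 = 0.0006072.
1/(A₁E₁) + 1/(A₂E₂) = 1/(850×108×10³) + 1/(2275×30×10³) = 2.555×10⁻⁸ N⁻¹.
P = 0.0006072 / 2.555×10⁻⁸ = 23770 N = 23.77 kN.
σ_{concrete} = P/A₂ = 23770/2275 = 10.45 MPa, compressive.

σ ≈ 10.4 MPa (compressive)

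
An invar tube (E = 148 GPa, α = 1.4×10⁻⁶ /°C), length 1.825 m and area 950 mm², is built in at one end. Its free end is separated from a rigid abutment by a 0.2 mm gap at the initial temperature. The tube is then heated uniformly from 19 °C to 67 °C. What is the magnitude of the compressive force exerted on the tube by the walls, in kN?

Free thermal elongation = αΔT L = 1.4×10⁻⁶ × 48 × 1825 = 0.1226 mm.
Since δ_free = 0.123 mm is less than the 0.2 mm gap, the tube never touches the wall. No axial force develops.

P ≈ 0 kN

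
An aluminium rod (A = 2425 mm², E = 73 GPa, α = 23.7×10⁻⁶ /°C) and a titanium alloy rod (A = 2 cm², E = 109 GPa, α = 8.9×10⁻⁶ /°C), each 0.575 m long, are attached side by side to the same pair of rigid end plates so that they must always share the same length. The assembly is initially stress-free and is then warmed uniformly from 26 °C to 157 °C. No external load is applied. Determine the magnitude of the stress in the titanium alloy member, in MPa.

Equilibrium of a rigid end plate with no external load gives equal and opposite internal forces ±P in the two members. Since α_{aluminium} > α_{titanium alloy}, heating drives the aluminium into compression and the titanium alloy into tension.
Equating the net (thermal + elastic) strains gives |α₁ − α₂|·ΔT = P·[1/(A₁E₁) + 1/(A₂E₂)].
|α₁ − α₂|·ΔT = 14.8×10⁻⁶ × 131 = 0.001939.
1/(A₁E₁) + 1/(A₂E₂) = 1/(2425×73×10³) + 1/(200×109×10³) = 5.152×10⁻⁸ N⁻¹.
P = 0.001939 / 5.152×10⁻⁸ = 37630 N = 37.63 kN.
σ_{titanium alloy} = P/A₂ = 37630/200 = 188.2 MPa, tensile.

σ ≈ 188 MPa (tensile)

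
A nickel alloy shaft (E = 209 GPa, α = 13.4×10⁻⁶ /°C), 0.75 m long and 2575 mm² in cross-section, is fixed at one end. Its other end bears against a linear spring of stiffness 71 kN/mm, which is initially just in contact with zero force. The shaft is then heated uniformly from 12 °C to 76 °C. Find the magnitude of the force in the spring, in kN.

If the spring were absent the shaft would lengthen by αΔT L = 13.4×10⁻⁶ × 64 × 750 = 0.6432 mm.
With a force P in the spring, the elastic change of the shaft is PL/(AE) and that of the spring is P/k; compatibility requires their sum to equal δ_free.
So P = δ_free / [L/(AE) + 1/k] = 0.6432 / [ 750/(2575×209×10³) + 1/(71×10³) ].
P = 0.6432 / 1.548×10⁻⁵ = 41560 N.

P ≈ 41.6 kN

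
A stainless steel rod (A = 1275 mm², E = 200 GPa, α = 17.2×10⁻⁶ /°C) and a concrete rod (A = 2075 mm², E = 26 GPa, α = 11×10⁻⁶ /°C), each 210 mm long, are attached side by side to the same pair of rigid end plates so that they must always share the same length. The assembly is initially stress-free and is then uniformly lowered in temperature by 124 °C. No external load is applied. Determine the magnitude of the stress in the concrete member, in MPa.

σ ≈ 16.5 MPa (compressive)

The stainless steel has the larger α, so on cooling it would change length more than the concrete if both were free. The rigid plates force a common final length, so the stainless steel is put into tension and the concrete into compression, with equal and opposite forces P (no external load).
Equating the net (thermal + elastic) strains gives |α₁ − α₂|·ΔT = P·[1/(A₁E₁) + 1/(A₂E₂)].
|α₁ − α₂|·ΔT = 6.2×10⁻⁶ × 124 = 0.0007688.
1/(A₁E₁) + 1/(A₂E₂) = 1/(1275×200×10³) + 1/(2075×26×10³) = 2.246×10⁻⁸ N⁻¹.
So P = 0.0007688 / 2.246×10⁻⁸ = 34.23 kN.
σ_{concrete} = P/A₂ = 34230/2075 = 16.5 MPa, compressive.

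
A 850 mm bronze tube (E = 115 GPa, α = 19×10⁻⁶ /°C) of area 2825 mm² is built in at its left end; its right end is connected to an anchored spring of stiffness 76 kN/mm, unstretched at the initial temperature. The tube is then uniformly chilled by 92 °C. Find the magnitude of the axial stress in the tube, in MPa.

The unrestrained thermal change is αΔT L = 19×10⁻⁶ × 92 × 850 = 1.486 mm.
With a force P in the spring, the elastic change of the tube is PL/(AE) and that of the spring is P/k; compatibility requires their sum to equal δ_free.
So P = δ_free / [L/(AE) + 1/k] = 1.486 / [ 850/(2825×115×10³) + 1/(76×10³) ].
P = 1.486 / 1.577×10⁻⁵ = 94190 N.
σ = P/A = 94190/2825 = 33.34 MPa.

σ ≈ 33.3 MPa (tensile)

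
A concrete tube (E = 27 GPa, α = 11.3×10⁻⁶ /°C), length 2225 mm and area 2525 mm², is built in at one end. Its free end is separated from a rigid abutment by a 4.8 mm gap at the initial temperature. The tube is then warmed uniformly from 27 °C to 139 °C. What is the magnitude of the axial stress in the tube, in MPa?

Free thermal elongation = αΔT L = 11.3×10⁻⁶ × 112 × 2225 = 2.816 mm.
Since δ_free = 2.82 mm is less than the 4.8 mm gap, the tube never touches the wall. No axial force develops.

σ ≈ 0 MPa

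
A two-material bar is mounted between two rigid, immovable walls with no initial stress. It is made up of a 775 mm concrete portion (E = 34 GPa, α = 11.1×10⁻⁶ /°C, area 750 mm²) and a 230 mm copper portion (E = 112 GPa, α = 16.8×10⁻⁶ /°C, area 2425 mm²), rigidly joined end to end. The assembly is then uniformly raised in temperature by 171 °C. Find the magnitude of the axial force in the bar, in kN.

P ≈ 68.2 kN (compressive)

Free thermal expansion of the whole bar: Σ αᵢΔT Lᵢ = 11.1×10⁻⁶×171×775 + 16.8×10⁻⁶×171×230 = 2.132 mm.
Since the ends are fixed, an axial force P builds up, equal in every segment, with P · Σ Lᵢ/(AᵢEᵢ) = δ_free.
Σ Lᵢ/(AᵢEᵢ) = 775/(750×34×10³) + 230/(2425×112×10³) = 3.124×10⁻⁵ mm/N.
P = 2.132 / 3.124×10⁻⁵ = 68240 N = 68.24 kN, compressive.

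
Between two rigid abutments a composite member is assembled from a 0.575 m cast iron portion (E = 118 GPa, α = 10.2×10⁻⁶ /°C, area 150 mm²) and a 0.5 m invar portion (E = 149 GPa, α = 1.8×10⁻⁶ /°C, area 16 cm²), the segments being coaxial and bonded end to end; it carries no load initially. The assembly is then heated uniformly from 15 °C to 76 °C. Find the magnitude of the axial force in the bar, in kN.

Free thermal expansion of the whole bar: Σ αᵢΔT Lᵢ = 10.2×10⁻⁶×61×575 + 1.8×10⁻⁶×61×500 = 0.4127 mm.
Since the ends are fixed, an axial force P builds up, equal in every segment, with P · Σ Lᵢ/(AᵢEᵢ) = δ_free.
The series flexibility is Σ Lᵢ/(AᵢEᵢ) = 575/(150×118×10³) + 500/(1600×149×10³) = 3.458×10⁻⁵ mm/N.
So P = 0.4127 / 3.458×10⁻⁵ = 11.93 kN, compressive.

P ≈ 11.9 kN (compressive)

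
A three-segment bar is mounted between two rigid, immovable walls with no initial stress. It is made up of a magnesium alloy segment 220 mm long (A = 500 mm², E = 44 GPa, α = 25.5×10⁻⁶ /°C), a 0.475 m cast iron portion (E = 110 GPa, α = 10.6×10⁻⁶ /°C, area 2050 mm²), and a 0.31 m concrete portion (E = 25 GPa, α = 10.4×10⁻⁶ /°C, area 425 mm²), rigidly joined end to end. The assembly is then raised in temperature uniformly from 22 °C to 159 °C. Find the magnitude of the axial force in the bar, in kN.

P ≈ 46 kN (compressive)

If the supports were absent, the total length change would be Σ αᵢΔT Lᵢ = 25.5×10⁻⁶×137×220 + 10.6×10⁻⁶×137×475 + 10.4×10⁻⁶×137×310 = 1.9 mm.
The rigid supports impose zero overall length change; the single axial force P common to all segments must satisfy P Σ Lᵢ/(AᵢEᵢ) = δ_free.
The series flexibility is Σ Lᵢ/(AᵢEᵢ) = 220/(500×44×10³) + 475/(2050×110×10³) + 310/(425×25×10³) = 4.128×10⁻⁵ mm/N.
P = 1.9 / 4.128×10⁻⁵ = 46030 N = 46.03 kN, compressive.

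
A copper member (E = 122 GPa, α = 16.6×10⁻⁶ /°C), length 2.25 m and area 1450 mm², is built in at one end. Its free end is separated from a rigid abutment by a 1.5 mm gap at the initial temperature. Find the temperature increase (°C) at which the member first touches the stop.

Contact occurs when the free expansion equals the gap: αΔT L = 1.5 mm.
So ΔT = g/(αL) = 1.5/(16.6×10⁻⁶ × 2250) = 40.16 °C.

ΔT ≈ 40.2 °C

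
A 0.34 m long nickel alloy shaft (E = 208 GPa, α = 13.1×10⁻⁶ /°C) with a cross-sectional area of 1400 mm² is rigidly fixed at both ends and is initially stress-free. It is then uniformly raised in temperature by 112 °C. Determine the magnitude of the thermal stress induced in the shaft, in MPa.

σ ≈ 305 MPa (compressive)

With length fixed, the mechanical strain must cancel the thermal strain αΔT = 13.1×10⁻⁶ × 112 = 1467.2×10⁻⁶.
σ = EαΔT = 208×10³ × 13.1×10⁻⁶ × 112 = 305.2 MPa (compressive; the shaft is trying to expand).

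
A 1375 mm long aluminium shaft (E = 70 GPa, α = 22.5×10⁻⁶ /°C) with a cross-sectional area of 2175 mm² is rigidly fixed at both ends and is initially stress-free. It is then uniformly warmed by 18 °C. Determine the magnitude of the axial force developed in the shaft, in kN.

P ≈ 61.7 kN (compressive)

The ends cannot move, so σ = EαΔT = 70×10³ × 22.5×10⁻⁶ × 18 = 28.35 MPa.
P = AEαΔT = 2175 × 70×10³ × 22.5×10⁻⁶ × 18 = 61.66 kN (compressive).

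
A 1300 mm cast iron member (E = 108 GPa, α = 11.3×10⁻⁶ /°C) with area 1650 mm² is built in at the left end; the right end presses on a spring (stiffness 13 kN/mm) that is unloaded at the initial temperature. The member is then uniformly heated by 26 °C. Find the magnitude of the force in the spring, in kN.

P ≈ 4.54 kN

The unrestrained thermal change is αΔT L = 11.3×10⁻⁶ × 26 × 1300 = 0.3819 mm.
Let P be the compressive force at the spring. The member shortens elastically by PL/(AE) and the spring compresses by P/k; together these equal δ_free.
So P = δ_free / [L/(AE) + 1/k] = 0.3819 / [ 1300/(1650×108×10³) + 1/(13×10³) ].
P = 0.3819 / 8.422×10⁻⁵ = 4535 N.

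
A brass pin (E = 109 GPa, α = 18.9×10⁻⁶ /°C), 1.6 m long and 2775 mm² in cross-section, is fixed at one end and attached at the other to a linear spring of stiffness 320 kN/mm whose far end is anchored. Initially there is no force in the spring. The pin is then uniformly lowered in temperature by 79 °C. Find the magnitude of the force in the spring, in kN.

P ≈ 284 kN

If the spring were absent the pin would shorten by αΔT L = 18.9×10⁻⁶ × 79 × 1600 = 2.389 mm.
Let P be the tensile force in the spring. The pin extends elastically by PL/(AE) and the spring stretches by P/k; together these equal δ_free.
So P = δ_free / [L/(AE) + 1/k] = 2.389 / [ 1600/(2775×109×10³) + 1/(320×10³) ].
P = 2.389 / 8.415×10⁻⁶ = 283900 N.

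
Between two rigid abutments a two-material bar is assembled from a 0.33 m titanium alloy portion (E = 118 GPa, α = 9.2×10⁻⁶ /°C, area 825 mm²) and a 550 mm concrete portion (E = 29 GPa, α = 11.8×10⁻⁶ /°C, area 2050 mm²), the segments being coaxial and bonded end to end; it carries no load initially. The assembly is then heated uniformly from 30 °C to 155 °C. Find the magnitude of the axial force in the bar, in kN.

P ≈ 94.2 kN (compressive)

If the supports were absent, the total length change would be Σ αᵢΔT Lᵢ = 9.2×10⁻⁶×125×330 + 11.8×10⁻⁶×125×550 = 1.191 mm.
Since the ends are fixed, an axial force P builds up, equal in every segment, with P · Σ Lᵢ/(AᵢEᵢ) = δ_free.
The series flexibility is Σ Lᵢ/(AᵢEᵢ) = 330/(825×118×10³) + 550/(2050×29×10³) = 1.264×10⁻⁵ mm/N.
So P = 1.191 / 1.264×10⁻⁵ = 94.2 kN, compressive.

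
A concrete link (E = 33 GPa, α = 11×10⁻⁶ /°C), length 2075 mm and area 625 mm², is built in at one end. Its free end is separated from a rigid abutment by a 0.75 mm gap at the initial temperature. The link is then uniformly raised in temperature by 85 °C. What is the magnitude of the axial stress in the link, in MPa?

If the wall were absent the link would grow by αΔT L = 11×10⁻⁶ × 85 × 2075 = 1.94 mm.
After closing the 0.75 mm clearance, 1.94 − 0.75 = 1.19 mm of expansion remains to be suppressed by the wall.
Compatibility: PL/(AE) = 1.19 mm, so σ = P/A = E × (1.19/2075) = 18.93 MPa.

σ ≈ 18.9 MPa (compressive)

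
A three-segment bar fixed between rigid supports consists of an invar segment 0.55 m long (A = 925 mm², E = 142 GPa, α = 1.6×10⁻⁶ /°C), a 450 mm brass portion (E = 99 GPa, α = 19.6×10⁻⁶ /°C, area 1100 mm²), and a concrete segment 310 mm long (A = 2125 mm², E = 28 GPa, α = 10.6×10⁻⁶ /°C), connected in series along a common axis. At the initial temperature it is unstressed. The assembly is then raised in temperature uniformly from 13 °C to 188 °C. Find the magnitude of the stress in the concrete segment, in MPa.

Free thermal expansion of the whole bar: Σ αᵢΔT Lᵢ = 1.6×10⁻⁶×175×550 + 19.6×10⁻⁶×175×450 + 10.6×10⁻⁶×175×310 = 2.273 mm.
The rigid supports impose zero overall length change; the single axial force P common to all segments must satisfy P Σ Lᵢ/(AᵢEᵢ) = δ_free.
Σ Lᵢ/(AᵢEᵢ) = 550/(925×142×10³) + 450/(1100×99×10³) + 310/(2125×28×10³) = 1.353×10⁻⁵ mm/N.
P = 2.273 / 1.353×10⁻⁵ = 168000 N = 168 kN, compressive.
σ_{concrete} = P / A = 168000 / 2125 = 79.04 MPa.

σ ≈ 79 MPa (compressive)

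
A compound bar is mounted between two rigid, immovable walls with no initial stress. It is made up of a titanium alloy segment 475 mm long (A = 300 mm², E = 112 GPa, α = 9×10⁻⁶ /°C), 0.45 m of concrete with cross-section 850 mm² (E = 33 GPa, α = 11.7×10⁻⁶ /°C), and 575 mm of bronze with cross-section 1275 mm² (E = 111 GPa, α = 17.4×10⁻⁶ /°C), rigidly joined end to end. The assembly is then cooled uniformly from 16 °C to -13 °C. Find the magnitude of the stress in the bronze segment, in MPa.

With the walls removed the bar would change length by δ_free = Σ αᵢΔT Lᵢ = 9×10⁻⁶×29×475 + 11.7×10⁻⁶×29×450 + 17.4×10⁻⁶×29×575 = 0.5668 mm.
The rigid supports impose zero overall length change; the single axial force P common to all segments must satisfy P Σ Lᵢ/(AᵢEᵢ) = δ_free.
Σ Lᵢ/(AᵢEᵢ) = 475/(300×112×10³) + 450/(850×33×10³) + 575/(1275×111×10³) = 3.424×10⁻⁵ mm/N.
P = 0.5668 / 3.424×10⁻⁵ = 16550 N = 16.55 kN, tensile.
σ_{bronze} = P / A = 16550 / 1275 = 12.98 MPa.

σ ≈ 13 MPa (tensile)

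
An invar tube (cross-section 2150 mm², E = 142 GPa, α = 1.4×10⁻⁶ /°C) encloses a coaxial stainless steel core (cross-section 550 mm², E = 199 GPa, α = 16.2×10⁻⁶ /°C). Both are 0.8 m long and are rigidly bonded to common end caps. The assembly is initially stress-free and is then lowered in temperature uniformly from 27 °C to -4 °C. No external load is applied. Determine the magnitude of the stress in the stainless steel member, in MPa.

Equilibrium of a rigid end plate with no external load gives equal and opposite internal forces ±P in the two members. Since α_{stainless steel} > α_{invar}, cooling drives the stainless steel into tension and the invar into compression.
Compatibility of the two members (thermal + elastic change equal): (α₁ − α₂)ΔT = P·[1/(A₁E₁) + 1/(A₂E₂)].
|α₁ − α₂|·ΔT = 14.8×10⁻⁶ × 31 = 0.0004588.
1/(A₁E₁) + 1/(A₂E₂) = 1/(2150×142×10³) + 1/(550×199×10³) = 1.241×10⁻⁸ N⁻¹.
P = 0.0004588 / 1.241×10⁻⁸ = 36960 N = 36.96 kN.
σ_{stainless steel} = P/A₂ = 36960/550 = 67.21 MPa, tensile.

σ ≈ 67.2 MPa (tensile)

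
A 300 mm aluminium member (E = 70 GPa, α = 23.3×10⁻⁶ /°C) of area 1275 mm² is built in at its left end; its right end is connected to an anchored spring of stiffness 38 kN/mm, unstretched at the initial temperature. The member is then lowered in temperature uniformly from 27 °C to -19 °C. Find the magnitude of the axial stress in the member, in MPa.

The unrestrained thermal change is αΔT L = 23.3×10⁻⁶ × 46 × 300 = 0.3215 mm.
With a force P in the spring, the elastic change of the member is PL/(AE) and that of the spring is P/k; compatibility requires their sum to equal δ_free.
So P = δ_free / [L/(AE) + 1/k] = 0.3215 / [ 300/(1275×70×10³) + 1/(38×10³) ].
P = 0.3215 / 2.968×10⁻⁵ = 10830 N.
σ = P/A = 10830/1275 = 8.498 MPa.

σ ≈ 8.5 MPa (tensile)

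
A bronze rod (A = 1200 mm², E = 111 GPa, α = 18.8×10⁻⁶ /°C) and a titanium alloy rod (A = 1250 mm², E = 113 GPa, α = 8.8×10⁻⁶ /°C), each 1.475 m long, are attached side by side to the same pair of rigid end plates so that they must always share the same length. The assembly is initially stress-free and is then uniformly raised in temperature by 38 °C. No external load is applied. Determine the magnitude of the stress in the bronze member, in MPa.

Both members must finish at the same length. With the larger α, the bronze tends to over-expand; the plates restrain it, putting the bronze in compression and the titanium alloy in tension. With no external load the two internal forces are equal and opposite, magnitude P.
Equating the net (thermal + elastic) strains gives |α₁ − α₂|·ΔT = P·[1/(A₁E₁) + 1/(A₂E₂)].
|α₁ − α₂|·ΔT = 10×10⁻⁶ × 38 = 0.00038.
1/(A₁E₁) + 1/(A₂E₂) = 1/(1200×111×10³) + 1/(1250×113×10³) = 1.459×10⁻⁸ N⁻¹.
P = 0.00038 / 1.459×10⁻⁸ = 26050 N = 26.05 kN.
σ_{bronze} = P/A₁ = 26050/1200 = 21.71 MPa, compressive.

σ ≈ 21.7 MPa (compressive)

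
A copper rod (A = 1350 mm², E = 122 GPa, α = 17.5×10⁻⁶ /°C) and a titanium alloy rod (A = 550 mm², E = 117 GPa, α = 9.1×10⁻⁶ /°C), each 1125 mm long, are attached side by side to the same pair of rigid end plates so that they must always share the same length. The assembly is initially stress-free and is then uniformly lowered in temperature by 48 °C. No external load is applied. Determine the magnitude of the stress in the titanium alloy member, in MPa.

Both members must finish at the same length. With the larger α, the copper tends to over-contract; the plates restrain it, putting the copper in tension and the titanium alloy in compression. With no external load the two internal forces are equal and opposite, magnitude P.
Equating the net (thermal + elastic) strains gives |α₁ − α₂|·ΔT = P·[1/(A₁E₁) + 1/(A₂E₂)].
|α₁ − α₂|·ΔT = 8.4×10⁻⁶ × 48 = 0.0004032.
1/(A₁E₁) + 1/(A₂E₂) = 1/(1350×122×10³) + 1/(550×117×10³) = 2.161×10⁻⁸ N⁻¹.
So P = 0.0004032 / 2.161×10⁻⁸ = 18.66 kN.
σ_{titanium alloy} = P/A₂ = 18660/550 = 33.92 MPa, compressive.

σ ≈ 33.9 MPa (compressive)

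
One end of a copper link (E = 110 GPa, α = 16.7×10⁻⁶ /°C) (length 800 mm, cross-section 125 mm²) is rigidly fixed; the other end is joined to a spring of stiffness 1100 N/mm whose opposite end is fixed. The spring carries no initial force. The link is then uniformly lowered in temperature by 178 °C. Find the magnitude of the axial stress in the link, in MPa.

The unrestrained thermal change is αΔT L = 16.7×10⁻⁶ × 178 × 800 = 2.378 mm.
Let P be the tensile force in the spring. The link extends elastically by PL/(AE) and the spring stretches by P/k; together these equal δ_free.
So P = δ_free / [L/(AE) + 1/k] = 2.378 / [ 800/(125×110×10³) + 1/(1100) ].
P = 2.378 / 0.0009673 = 2459 N.
σ = P/A = 2459/125 = 19.67 MPa.

σ ≈ 19.7 MPa (tensile)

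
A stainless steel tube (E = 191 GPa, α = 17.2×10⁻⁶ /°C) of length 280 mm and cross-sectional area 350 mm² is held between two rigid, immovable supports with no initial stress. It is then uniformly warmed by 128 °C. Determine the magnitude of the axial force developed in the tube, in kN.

With zero net strain, σ = E·αΔT = 191 GPa × 17.2×10⁻⁶ × 128 = 420.5 MPa.
P = AEαΔT = 350 × 191×10³ × 17.2×10⁻⁶ × 128 = 147.2 kN (compressive).

P ≈ 147 kN (compressive)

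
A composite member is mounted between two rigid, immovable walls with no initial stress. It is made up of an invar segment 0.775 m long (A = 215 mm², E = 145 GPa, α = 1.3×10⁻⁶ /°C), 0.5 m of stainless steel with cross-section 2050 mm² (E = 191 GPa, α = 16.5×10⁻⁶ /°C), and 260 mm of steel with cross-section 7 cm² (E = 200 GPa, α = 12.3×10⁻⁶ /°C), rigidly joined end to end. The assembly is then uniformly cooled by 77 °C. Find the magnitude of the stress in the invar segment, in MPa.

With the walls removed the bar would change length by δ_free = Σ αᵢΔT Lᵢ = 1.3×10⁻⁶×77×775 + 16.5×10⁻⁶×77×500 + 12.3×10⁻⁶×77×260 = 0.9591 mm.
Since the ends are fixed, an axial force P builds up, equal in every segment, with P · Σ Lᵢ/(AᵢEᵢ) = δ_free.
Σ Lᵢ/(AᵢEᵢ) = 775/(215×145×10³) + 500/(2050×191×10³) + 260/(700×200×10³) = 2.799×10⁻⁵ mm/N.
P = 0.9591 / 2.799×10⁻⁵ = 34260 N = 34.26 kN, tensile.
σ_{invar} = P / A = 34260 / 215 = 159.3 MPa.

σ ≈ 159 MPa (tensile)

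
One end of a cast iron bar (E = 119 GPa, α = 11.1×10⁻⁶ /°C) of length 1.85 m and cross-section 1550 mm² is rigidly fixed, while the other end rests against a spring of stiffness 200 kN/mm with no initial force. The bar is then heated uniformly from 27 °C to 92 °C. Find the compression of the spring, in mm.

δ ≈ 0.444 mm

If the spring were absent the bar would lengthen by αΔT L = 11.1×10⁻⁶ × 65 × 1850 = 1.335 mm.
With a force P in the spring, the elastic change of the bar is PL/(AE) and that of the spring is P/k; compatibility requires their sum to equal δ_free.
P [ L/(AE) + 1/k ] = δ_free → P [ 1850/(1550×119×10³) + 1/(200×10³) ] = 1.335.
P = 1.335 / 1.503×10⁻⁵ = 88810 N.
Spring compression = P/k = 88810/(200×10³) = 0.444 mm.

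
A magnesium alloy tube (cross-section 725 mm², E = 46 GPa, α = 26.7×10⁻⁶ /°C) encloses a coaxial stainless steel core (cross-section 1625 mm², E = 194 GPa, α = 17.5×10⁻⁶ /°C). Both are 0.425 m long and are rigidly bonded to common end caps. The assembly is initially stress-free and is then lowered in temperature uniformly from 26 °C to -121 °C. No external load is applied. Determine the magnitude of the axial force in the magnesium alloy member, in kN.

The magnesium alloy has the larger α, so on cooling it would change length more than the stainless steel if both were free. The rigid plates force a common final length, so the magnesium alloy is put into tension and the stainless steel into compression, with equal and opposite forces P (no external load).
Compatibility of the two members (thermal + elastic change equal): (α₁ − α₂)ΔT = P·[1/(A₁E₁) + 1/(A₂E₂)].
|α₁ − α₂|·ΔT = 9.2×10⁻⁶ × 147 = 0.001352.
1/(A₁E₁) + 1/(A₂E₂) = 1/(725×46×10³) + 1/(1625×194×10³) = 3.316×10⁻⁸ N⁻¹.
P = 0.001352 / 3.316×10⁻⁸ = 40790 N = 40.79 kN.

P ≈ 40.8 kN (tensile in the magnesium alloy)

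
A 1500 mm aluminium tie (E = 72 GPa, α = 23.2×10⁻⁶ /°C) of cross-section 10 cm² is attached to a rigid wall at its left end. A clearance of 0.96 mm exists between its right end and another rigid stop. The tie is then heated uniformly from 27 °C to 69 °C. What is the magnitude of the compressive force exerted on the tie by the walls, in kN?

Free thermal elongation = αΔT L = 23.2×10⁻⁶ × 42 × 1500 = 1.462 mm.
After closing the 0.96 mm clearance, 1.462 − 0.96 = 0.5016 mm of expansion remains to be suppressed by the wall.
That suppressed elongation corresponds to σ = E·Δ/L = 72×10³ × 0.5016/1500 = 24.08 MPa.
P = σA = 24.08 × 1000 = 24.08 kN.

P ≈ 24.1 kN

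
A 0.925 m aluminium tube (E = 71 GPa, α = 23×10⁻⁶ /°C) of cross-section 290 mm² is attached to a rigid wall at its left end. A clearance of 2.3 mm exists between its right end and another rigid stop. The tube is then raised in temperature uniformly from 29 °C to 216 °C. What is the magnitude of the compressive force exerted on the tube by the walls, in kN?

P ≈ 37.4 kN

If the wall were absent the tube would grow by αΔT L = 23×10⁻⁶ × 187 × 925 = 3.978 mm.
The gap closes (δ_free > 2.3 mm) and the wall then resists a further 3.978 − 2.3 = 1.678 mm of expansion.
That suppressed elongation corresponds to σ = E·Δ/L = 71×10³ × 1.678/925 = 128.8 MPa.
P = σA = 128.8 × 290 = 37.36 kN.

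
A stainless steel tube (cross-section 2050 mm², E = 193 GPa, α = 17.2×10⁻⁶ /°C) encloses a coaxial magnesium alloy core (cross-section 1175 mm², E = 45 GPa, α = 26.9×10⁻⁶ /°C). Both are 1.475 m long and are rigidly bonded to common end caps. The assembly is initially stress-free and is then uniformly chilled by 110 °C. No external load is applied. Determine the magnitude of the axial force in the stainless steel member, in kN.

P ≈ 49.8 kN (compressive in the stainless steel)

Both members must finish at the same length. With the larger α, the magnesium alloy tends to over-contract; the plates restrain it, putting the magnesium alloy in tension and the stainless steel in compression. With no external load the two internal forces are equal and opposite, magnitude P.
Setting the final lengths equal and cancelling L: (α₁ − α₂)ΔT = P/(A₁E₁) + P/(A₂E₂).
|α₁ − α₂|·ΔT = 9.7×10⁻⁶ × 110 = 0.001067.
1/(A₁E₁) + 1/(A₂E₂) = 1/(2050×193×10³) + 1/(1175×45×10³) = 2.144×10⁻⁸ N⁻¹.
P = 0.001067 / 2.144×10⁻⁸ = 49770 N = 49.77 kN.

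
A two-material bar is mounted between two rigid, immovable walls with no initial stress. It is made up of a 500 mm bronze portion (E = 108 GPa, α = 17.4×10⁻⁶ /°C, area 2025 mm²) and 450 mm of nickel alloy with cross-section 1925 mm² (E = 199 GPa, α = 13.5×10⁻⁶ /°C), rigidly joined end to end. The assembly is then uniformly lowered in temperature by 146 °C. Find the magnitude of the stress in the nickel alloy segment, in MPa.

If the supports were absent, the total length change would be Σ αᵢΔT Lᵢ = 17.4×10⁻⁶×146×500 + 13.5×10⁻⁶×146×450 = 2.157 mm.
The rigid supports impose zero overall length change; the single axial force P common to all segments must satisfy P Σ Lᵢ/(AᵢEᵢ) = δ_free.
The series flexibility is Σ Lᵢ/(AᵢEᵢ) = 500/(2025×108×10³) + 450/(1925×199×10³) = 3.461×10⁻⁶ mm/N.
So P = 2.157 / 3.461×10⁻⁶ = 623.3 kN, tensile.
σ_{nickel alloy} = P / A = 623300 / 1925 = 323.8 MPa.

σ ≈ 324 MPa (tensile)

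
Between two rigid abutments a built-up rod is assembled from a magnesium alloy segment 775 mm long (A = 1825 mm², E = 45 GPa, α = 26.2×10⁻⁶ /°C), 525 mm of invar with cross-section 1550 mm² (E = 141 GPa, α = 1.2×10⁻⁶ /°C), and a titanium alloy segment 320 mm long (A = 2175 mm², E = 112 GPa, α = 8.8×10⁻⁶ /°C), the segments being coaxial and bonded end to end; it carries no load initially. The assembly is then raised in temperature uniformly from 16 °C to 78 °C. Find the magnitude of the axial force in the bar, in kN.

If the supports were absent, the total length change would be Σ αᵢΔT Lᵢ = 26.2×10⁻⁶×62×775 + 1.2×10⁻⁶×62×525 + 8.8×10⁻⁶×62×320 = 1.473 mm.
Since the ends are fixed, an axial force P builds up, equal in every segment, with P · Σ Lᵢ/(AᵢEᵢ) = δ_free.
The series flexibility is Σ Lᵢ/(AᵢEᵢ) = 775/(1825×45×10³) + 525/(1550×141×10³) + 320/(2175×112×10³) = 1.315×10⁻⁵ mm/N.
P = 1.473 / 1.315×10⁻⁵ = 112000 N = 112 kN, compressive.

P ≈ 112 kN (compressive)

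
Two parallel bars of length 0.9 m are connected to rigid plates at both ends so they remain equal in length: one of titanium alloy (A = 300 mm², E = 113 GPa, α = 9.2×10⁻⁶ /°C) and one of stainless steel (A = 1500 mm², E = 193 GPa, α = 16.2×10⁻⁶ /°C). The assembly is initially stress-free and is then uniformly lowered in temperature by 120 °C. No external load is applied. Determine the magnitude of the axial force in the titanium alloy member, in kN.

Equilibrium of a rigid end plate with no external load gives equal and opposite internal forces ±P in the two members. Since α_{stainless steel} > α_{titanium alloy}, cooling drives the stainless steel into tension and the titanium alloy into compression.
Equating the net (thermal + elastic) strains gives |α₁ − α₂|·ΔT = P·[1/(A₁E₁) + 1/(A₂E₂)].
|α₁ − α₂|·ΔT = 7×10⁻⁶ × 120 = 0.00084.
1/(A₁E₁) + 1/(A₂E₂) = 1/(300×113×10³) + 1/(1500×193×10³) = 3.295×10⁻⁸ N⁻¹.
So P = 0.00084 / 3.295×10⁻⁸ = 25.49 kN.

P ≈ 25.5 kN (compressive in the titanium alloy)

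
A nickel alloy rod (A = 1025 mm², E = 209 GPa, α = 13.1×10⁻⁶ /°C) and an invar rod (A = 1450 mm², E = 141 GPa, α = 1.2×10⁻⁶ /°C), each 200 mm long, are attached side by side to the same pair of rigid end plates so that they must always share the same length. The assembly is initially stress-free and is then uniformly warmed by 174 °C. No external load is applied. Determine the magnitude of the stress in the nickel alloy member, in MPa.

Equilibrium of a rigid end plate with no external load gives equal and opposite internal forces ±P in the two members. Since α_{nickel alloy} > α_{invar}, heating drives the nickel alloy into compression and the invar into tension.
Equating the net (thermal + elastic) strains gives |α₁ − α₂|·ΔT = P·[1/(A₁E₁) + 1/(A₂E₂)].
|α₁ − α₂|·ΔT = 11.9×10⁻⁶ × 174 = 0.002071.
1/(A₁E₁) + 1/(A₂E₂) = 1/(1025×209×10³) + 1/(1450×141×10³) = 9.559×10⁻⁹ N⁻¹.
So P = 0.002071 / 9.559×10⁻⁹ = 216.6 kN.
σ_{nickel alloy} = P/A₁ = 216600/1025 = 211.3 MPa, compressive.

σ ≈ 211 MPa (compressive)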